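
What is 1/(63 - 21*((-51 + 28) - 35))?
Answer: 1/1281 ≈ 0.00078064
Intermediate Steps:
1/(63 - 21*((-51 + 28) - 35)) = 1/(63 - 21*(-23 - 35)) = 1/(63 - 21*(-58)) = 1/(63 + 1218) = 1/1281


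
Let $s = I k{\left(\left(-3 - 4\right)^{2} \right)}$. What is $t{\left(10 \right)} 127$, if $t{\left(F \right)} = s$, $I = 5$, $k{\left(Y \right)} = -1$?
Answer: $-635$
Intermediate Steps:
$s = -5$ ($s = 5 \left(-1\right) = -5$)
$t{\left(F \right)} = -5$
$t{\left(10 \right)} 127 = \left(-5\right) 127 = -635$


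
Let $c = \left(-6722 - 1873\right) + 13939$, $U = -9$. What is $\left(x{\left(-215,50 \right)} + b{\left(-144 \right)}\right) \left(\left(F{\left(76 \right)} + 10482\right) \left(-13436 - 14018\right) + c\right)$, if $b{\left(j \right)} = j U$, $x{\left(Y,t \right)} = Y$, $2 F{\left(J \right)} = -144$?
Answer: $-308939850476$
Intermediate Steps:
$F{\left(J \right)} = -72$ ($F{\left(J \right)} = \frac{1}{2} \left(-144\right) = -72$)
$c = 5344$ ($c = -8595 + 13939 = 5344$)
$b{\left(j \right)} = - 9 j$ ($b{\left(j \right)} = j \left(-9\right) = - 9 j$)
$\left(x{\left(-215,50 \right)} + b{\left(-144 \right)}\right) \left(\left(F{\left(76 \right)} + 10482\right) \left(-13436 - 14018\right) + c\right) = \left(-215 - -1296\right) \left(\left(-72 + 10482\right) \left(-13436 - 14018\right) + 5344\right) = \left(-215 + 1296\right) \left(10410 \left(-27454\right) + 5344\right) = 1081 \left(-285796140 + 5344\right) = 1081 \left(-285790796\right) = -308939850476$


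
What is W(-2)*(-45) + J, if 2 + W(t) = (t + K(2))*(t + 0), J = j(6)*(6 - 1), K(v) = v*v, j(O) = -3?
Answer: 255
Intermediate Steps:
K(v) = v**2
J = -15 (J = -3*(6 - 1) = -3*5 = -15)
W(t) = -2 + t*(4 + t) (W(t) = -2 + (t + 2**2)*(t + 0) = -2 + (t + 4)*t = -2 + (4 + t)*t = -2 + t*(4 + t))
W(-2)*(-45) + J = (-2 + (-2)**2 + 4*(-2))*(-45) - 15 = (-2 + 4 - 8)*(-45) - 15 = -6*(-45) - 15 = 270 - 15 = 255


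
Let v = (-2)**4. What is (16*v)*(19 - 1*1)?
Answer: 4608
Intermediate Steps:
v = 16
(16*v)*(19 - 1*1) = (16*16)*(19 - 1*1) = 256*(19 - 1) = 256*18 = 4608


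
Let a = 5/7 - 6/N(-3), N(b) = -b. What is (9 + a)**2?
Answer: 2916/49 ≈ 59.510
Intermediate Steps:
a = -9/7 (a = 5/7 - 6/((-1*(-3))) = 5*(1/7) - 6/3 = 5/7 - 6*1/3 = 5/7 - 2 = -9/7 ≈ -1.2857)
(9 + a)**2 = (9 - 9/7)**2 = (54/7)**2 = 2916/49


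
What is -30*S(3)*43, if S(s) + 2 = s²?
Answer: -9030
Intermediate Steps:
S(s) = -2 + s²
-30*S(3)*43 = -30*(-2 + 3²)*43 = -30*(-2 + 9)*43 = -30*7*43 = -210*43 = -9030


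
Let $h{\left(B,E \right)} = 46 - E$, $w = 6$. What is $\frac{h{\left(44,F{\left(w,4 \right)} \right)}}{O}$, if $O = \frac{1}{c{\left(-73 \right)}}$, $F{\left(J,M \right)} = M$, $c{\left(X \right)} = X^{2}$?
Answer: $223818$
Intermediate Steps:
$O = \frac{1}{5329}$ ($O = \frac{1}{\left(-73\right)^{2}} = \frac{1}{5329} \approx 0.00018765$)
$\frac{h{\left(44,F{\left(w,4 \right)} \right)}}{O} = \left(46 - 4\right) \frac{1}{\frac{1}{5329}} = \left(46 - 4\right) 5329 = 42 \cdot 5329 = 223818$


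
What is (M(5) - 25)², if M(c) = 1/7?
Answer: 30276/49 ≈ 617.88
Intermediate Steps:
M(c) = ⅐ (M(c) = 1*(⅐) = ⅐)
(M(5) - 25)² = (⅐ - 25)² = (-174/7)² = 30276/49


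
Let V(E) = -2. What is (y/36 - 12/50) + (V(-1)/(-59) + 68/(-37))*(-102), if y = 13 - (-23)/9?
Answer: 814243087/4420575 ≈ 184.19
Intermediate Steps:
y = 140/9 (y = 13 - (-23)/9 = 13 - 1*(-23/9) = 13 + 23/9 = 140/9 ≈ 15.556)
(y/36 - 12/50) + (V(-1)/(-59) + 68/(-37))*(-102) = ((140/9)/36 - 12/50) + (-2/(-59) + 68/(-37))*(-102) = ((140/9)*(1/36) - 12*1/50) + (-2*(-1/59) + 68*(-1/37))*(-102) = (35/81 - 6/25) + (2/59 - 68/37)*(-102) = 389/2025 - 3938/2183*(-102) = 389/2025 + 401676/2183 = 814243087/4420575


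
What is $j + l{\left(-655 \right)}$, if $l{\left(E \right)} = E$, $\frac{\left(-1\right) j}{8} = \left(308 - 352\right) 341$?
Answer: $119377$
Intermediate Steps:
$j = 120032$ ($j = - 8 \left(308 - 352\right) 341 = - 8 \left(\left(-44\right) 341\right) = \left(-8\right) \left(-15004\right) = 120032$)
$j + l{\left(-655 \right)} = 120032 - 655 = 119377$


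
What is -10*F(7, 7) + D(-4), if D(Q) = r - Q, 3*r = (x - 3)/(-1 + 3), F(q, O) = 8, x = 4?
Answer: -455/6 ≈ -75.833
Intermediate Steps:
r = ⅙ (r = ((4 - 3)/(-1 + 3))/3 = (1/2)/3 = (1*(½))/3 = (⅓)*(½) = ⅙ ≈ 0.16667)
D(Q) = ⅙ - Q
-10*F(7, 7) + D(-4) = -10*8 + (⅙ - 1*(-4)) = -80 + (⅙ + 4) = -80 + 25/6 = -455/6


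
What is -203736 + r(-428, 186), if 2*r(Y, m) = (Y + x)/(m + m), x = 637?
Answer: -151579375/744 ≈ -2.0374e+5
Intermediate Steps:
r(Y, m) = (637 + Y)/(4*m) (r(Y, m) = ((Y + 637)/(m + m))/2 = ((637 + Y)/((2*m)))/2 = ((637 + Y)*(1/(2*m)))/2 = ((637 + Y)/(2*m))/2 = (637 + Y)/(4*m))
-203736 + r(-428, 186) = -203736 + (¼)*(637 - 428)/186 = -203736 + (¼)*(1/186)*209 = -203736 + 209/744 = -151579375/744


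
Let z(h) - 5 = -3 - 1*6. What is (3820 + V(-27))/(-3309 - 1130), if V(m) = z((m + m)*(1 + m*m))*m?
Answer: -3928/4439 ≈ -0.88488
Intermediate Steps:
z(h) = -4 (z(h) = 5 + (-3 - 1*6) = 5 + (-3 - 6) = 5 - 9 = -4)
V(m) = -4*m
(3820 + V(-27))/(-3309 - 1130) = (3820 - 4*(-27))/(-3309 - 1130) = (3820 + 108)/(-4439) = 3928*(-1/4439) = -3928/4439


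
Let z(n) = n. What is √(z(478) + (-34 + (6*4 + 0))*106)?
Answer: I*√582 ≈ 24.125*I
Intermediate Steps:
√(z(478) + (-34 + (6*4 + 0))*106) = √(478 + (-34 + (6*4 + 0))*106) = √(478 + (-34 + (24 + 0))*106) = √(478 + (-34 + 24)*106) = √(478 - 10*106) = √(478 - 1060) = √(-582) = I*√582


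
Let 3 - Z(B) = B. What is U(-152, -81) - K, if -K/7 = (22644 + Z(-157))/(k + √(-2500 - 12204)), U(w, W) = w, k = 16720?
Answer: (-152*√919 + 595453*I)/(√919 - 4180*I) ≈ -142.45 - 0.069236*I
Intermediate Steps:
Z(B) = 3 - B
K = -159628/(16720 + 4*I*√919) (K = -7*(22644 + (3 - 1*(-157)))/(16720 + √(-2500 - 12204)) = -7*(22644 + (3 + 157))/(16720 + √(-14704)) = -7*(22644 + 160)/(16720 + 4*I*√919) = -159628/(16720 + 4*I*√919) ≈ -9.5466 + 0.069236*I)
U(-152, -81) - K = -152 - (-166811260/17473319 + 39907*I*√919/17473319) = -152 + (166811260/17473319 - 39907*I*√919/17473319) = -2489133228/17473319 - 39907*I*√919/17473319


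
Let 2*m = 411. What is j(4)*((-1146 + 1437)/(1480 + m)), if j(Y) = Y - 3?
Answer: 582/3371 ≈ 0.17265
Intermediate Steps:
m = 411/2 (m = (½)*411 = 411/2 ≈ 205.50)
j(Y) = -3 + Y
j(4)*((-1146 + 1437)/(1480 + m)) = (-3 + 4)*((-1146 + 1437)/(1480 + 411/2)) = 1*(291/(3371/2)) = 1*(291*(2/3371)) = 1*(582/3371) = 582/3371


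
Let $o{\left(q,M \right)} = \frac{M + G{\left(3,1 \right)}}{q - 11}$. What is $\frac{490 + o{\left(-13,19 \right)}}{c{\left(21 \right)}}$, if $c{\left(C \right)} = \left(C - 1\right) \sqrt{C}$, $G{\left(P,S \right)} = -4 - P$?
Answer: $\frac{979 \sqrt{21}}{840} \approx 5.3409$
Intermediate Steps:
$o{\left(q,M \right)} = \frac{-7 + M}{-11 + q}$ ($o{\left(q,M \right)} = \frac{M - 7}{q - 11} = \frac{M - 7}{-11 + q} = \frac{-7 + M}{-11 + q}$)
$c{\left(C \right)} = \sqrt{C} \left(-1 + C\right)$ ($c{\left(C \right)} = \left(C - 1\right) \sqrt{C} = \left(-1 + C\right) \sqrt{C} = \sqrt{C} \left(-1 + C\right)$)
$\frac{490 + o{\left(-13,19 \right)}}{c{\left(21 \right)}} = \frac{490 + \frac{-7 + 19}{-11 - 13}}{\sqrt{21} \left(-1 + 21\right)} = \frac{490 + \frac{1}{-24} \cdot 12}{\sqrt{21} \cdot 20} = \frac{490 - \frac{1}{2}}{20 \sqrt{21}} = \left(490 - \frac{1}{2}\right) \frac{\sqrt{21}}{420} = \frac{979 \frac{\sqrt{21}}{420}}{2} = \frac{979 \sqrt{21}}{840}$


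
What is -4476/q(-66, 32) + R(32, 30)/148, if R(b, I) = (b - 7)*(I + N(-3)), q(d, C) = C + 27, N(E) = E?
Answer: -622623/8732 ≈ -71.304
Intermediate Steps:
q(d, C) = 27 + C
R(b, I) = (-7 + b)*(-3 + I) (R(b, I) = (b - 7)*(I - 3) = (-7 + b)*(-3 + I))
-4476/q(-66, 32) + R(32, 30)/148 = -4476/(27 + 32) + (21 - 7*30 - 3*32 + 30*32)/148 = -4476/59 + (21 - 210 - 96 + 960)*(1/148) = -4476*1/59 + 675*(1/148) = -4476/59 + 675/148 = -622623/8732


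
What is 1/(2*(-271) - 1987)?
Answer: -1/2529 ≈ -0.00039541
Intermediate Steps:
1/(2*(-271) - 1987) = 1/(-542 - 1987) = 1/(-2529) = -1/2529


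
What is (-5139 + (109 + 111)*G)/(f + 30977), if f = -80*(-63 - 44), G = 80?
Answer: 12461/39537 ≈ 0.31517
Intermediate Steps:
f = 8560 (f = -80*(-107) = 8560)
(-5139 + (109 + 111)*G)/(f + 30977) = (-5139 + (109 + 111)*80)/(8560 + 30977) = (-5139 + 220*80)/39537 = (-5139 + 17600)*(1/39537) = 12461*(1/39537) = 12461/39537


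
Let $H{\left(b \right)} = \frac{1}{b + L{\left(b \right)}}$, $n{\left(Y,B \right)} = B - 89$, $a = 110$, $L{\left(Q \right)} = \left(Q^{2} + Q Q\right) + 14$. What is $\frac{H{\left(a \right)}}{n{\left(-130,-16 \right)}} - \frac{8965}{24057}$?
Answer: $- \frac{231280943}{620626860} \approx -0.37266$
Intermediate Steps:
$L{\left(Q \right)} = 14 + 2 Q^{2}$ ($L{\left(Q \right)} = \left(Q^{2} + Q^{2}\right) + 14 = 2 Q^{2} + 14 = 14 + 2 Q^{2}$)
$n{\left(Y,B \right)} = -89 + B$
$H{\left(b \right)} = \frac{1}{14 + b + 2 b^{2}}$ ($H{\left(b \right)} = \frac{1}{b + \left(14 + 2 b^{2}\right)} = \frac{1}{14 + b + 2 b^{2}}$)
$\frac{H{\left(a \right)}}{n{\left(-130,-16 \right)}} - \frac{8965}{24057} = \frac{1}{\left(14 + 110 + 2 \cdot 110^{2}\right) \left(-89 - 16\right)} - \frac{8965}{24057} = \frac{1}{\left(14 + 110 + 2 \cdot 12100\right) \left(-105\right)} - \frac{815}{2187} = \frac{1}{14 + 110 + 24200} \left(- \frac{1}{105}\right) - \frac{815}{2187} = \frac{1}{24324} \left(- \frac{1}{105}\right) - \frac{815}{2187} = - \frac{1}{2554020} - \frac{815}{2187} = - \frac{231280943}{620626860}$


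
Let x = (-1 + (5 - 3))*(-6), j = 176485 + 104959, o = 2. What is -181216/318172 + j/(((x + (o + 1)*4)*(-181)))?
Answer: -11218050118/43191849 ≈ -259.73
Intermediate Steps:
j = 281444
x = -6 (x = (-1 + 2)*(-6) = 1*(-6) = -6)
-181216/318172 + j/(((x + (o + 1)*4)*(-181))) = -181216/318172 + 281444/(((-6 + (2 + 1)*4)*(-181))) = -181216*1/318172 + 281444/(((-6 + 3*4)*(-181))) = -45304/79543 + 281444/(((-6 + 12)*(-181))) = -45304/79543 + 281444/((6*(-181))) = -45304/79543 + 281444/(-1086) = -45304/79543 + 281444*(-1/1086) = -45304/79543 - 140722/543 = -11218050118/43191849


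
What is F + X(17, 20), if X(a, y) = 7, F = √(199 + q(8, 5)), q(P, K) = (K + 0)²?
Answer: 7 + 4*√14 ≈ 21.967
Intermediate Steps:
q(P, K) = K²
F = 4*√14 (F = √(199 + 5²) = √(199 + 25) = √224 = 4*√14 ≈ 14.967)
F + X(17, 20) = 4*√14 + 7 = 7 + 4*√14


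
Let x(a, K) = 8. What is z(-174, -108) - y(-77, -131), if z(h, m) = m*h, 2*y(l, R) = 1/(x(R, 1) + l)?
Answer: 2593297/138 ≈ 18792.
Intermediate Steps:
y(l, R) = 1/(2*(8 + l))
z(h, m) = h*m
z(-174, -108) - y(-77, -131) = -174*(-108) - 1/(2*(8 - 77)) = 18792 - 1/(2*(-69)) = 18792 - (-1)/(2*69) = 18792 - 1*(-1/138) = 18792 + 1/138 = 2593297/138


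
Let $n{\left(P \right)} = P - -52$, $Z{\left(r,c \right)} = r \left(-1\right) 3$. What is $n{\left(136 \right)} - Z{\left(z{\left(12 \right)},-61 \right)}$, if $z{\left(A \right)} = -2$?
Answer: $182$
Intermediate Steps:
$Z{\left(r,c \right)} = - 3 r$ ($Z{\left(r,c \right)} = - r 3 = - 3 r$)
$n{\left(P \right)} = 52 + P$ ($n{\left(P \right)} = P + 52 = 52 + P$)
$n{\left(136 \right)} - Z{\left(z{\left(12 \right)},-61 \right)} = \left(52 + 136\right) - \left(-3\right) \left(-2\right) = 188 - 6 = 182$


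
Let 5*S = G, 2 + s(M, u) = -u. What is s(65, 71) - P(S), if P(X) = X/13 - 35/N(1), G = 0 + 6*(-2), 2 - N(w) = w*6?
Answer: -21207/260 ≈ -81.565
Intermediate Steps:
N(w) = 2 - 6*w (N(w) = 2 - w*6 = 2 - 6*w)
s(M, u) = -2 - u
G = -12 (G = 0 - 12 = -12)
S = -12/5 (S = (1/5)*(-12) = -12/5 ≈ -2.4000)
P(X) = 35/4 + X/13 (P(X) = X/13 - 35/(2 - 6*1) = X*(1/13) - 35/(2 - 6) = X/13 - 35/(-4) = X/13 - 35*(-1/4) = X/13 + 35/4 = 35/4 + X/13)
s(65, 71) - P(S) = (-2 - 1*71) - (35/4 + (1/13)*(-12/5)) = (-2 - 71) - (35/4 - 12/65) = -73 - 1*2227/260 = -73 - 2227/260 = -21207/260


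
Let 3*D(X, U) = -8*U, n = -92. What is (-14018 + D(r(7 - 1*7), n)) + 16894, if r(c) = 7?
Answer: 9364/3 ≈ 3121.3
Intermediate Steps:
D(X, U) = -8*U/3 (D(X, U) = (-8*U)/3 = -8*U/3)
(-14018 + D(r(7 - 1*7), n)) + 16894 = (-14018 - 8/3*(-92)) + 16894 = (-14018 + 736/3) + 16894 = -41318/3 + 16894 = 9364/3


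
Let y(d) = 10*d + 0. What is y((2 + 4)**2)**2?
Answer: 129600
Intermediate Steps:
y(d) = 10*d
y((2 + 4)**2)**2 = (10*(2 + 4)**2)**2 = (10*6**2)**2 = (10*36)**2 = 360**2 = 129600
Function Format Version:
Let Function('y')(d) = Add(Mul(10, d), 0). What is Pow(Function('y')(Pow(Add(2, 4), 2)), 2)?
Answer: 129600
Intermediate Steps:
Function('y')(d) = Mul(10, d)
Pow(Function('y')(Pow(Add(2, 4), 2)), 2) = Pow(Mul(10, Pow(Add(2, 4), 2)), 2) = Pow(Mul(10, Pow(6, 2)), 2) = Pow(Mul(10, 36), 2) = Pow(360, 2) = 129600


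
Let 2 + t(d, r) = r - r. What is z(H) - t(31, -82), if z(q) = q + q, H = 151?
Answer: 304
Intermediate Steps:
t(d, r) = -2 (t(d, r) = -2 + (r - r) = -2 + 0 = -2)
z(q) = 2*q
z(H) - t(31, -82) = 2*151 - 1*(-2) = 302 + 2 = 304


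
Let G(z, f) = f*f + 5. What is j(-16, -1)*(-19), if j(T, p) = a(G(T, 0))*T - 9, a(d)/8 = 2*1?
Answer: 5035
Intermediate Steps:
G(z, f) = 5 + f² (G(z, f) = f² + 5 = 5 + f²)
a(d) = 16 (a(d) = 8*(2*1) = 8*2 = 16)
j(T, p) = -9 + 16*T (j(T, p) = 16*T - 9 = -9 + 16*T)
j(-16, -1)*(-19) = (-9 + 16*(-16))*(-19) = (-9 - 256)*(-19) = -265*(-19) = 5035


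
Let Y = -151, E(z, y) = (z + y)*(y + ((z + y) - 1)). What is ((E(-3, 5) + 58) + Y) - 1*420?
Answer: -501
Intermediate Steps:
E(z, y) = (y + z)*(-1 + z + 2*y) (E(z, y) = (y + z)*(y + ((y + z) - 1)) = (y + z)*(y + (-1 + y + z)) = (y + z)*(-1 + z + 2*y))
((E(-3, 5) + 58) + Y) - 1*420 = ((((-3)² - 1*5 - 1*(-3) + 2*5² + 3*5*(-3)) + 58) - 151) - 1*420 = (((9 - 5 + 3 + 2*25 - 45) + 58) - 151) - 420 = (((9 - 5 + 3 + 50 - 45) + 58) - 151) - 420 = ((12 + 58) - 151) - 420 = (70 - 151) - 420 = -81 - 420 = -501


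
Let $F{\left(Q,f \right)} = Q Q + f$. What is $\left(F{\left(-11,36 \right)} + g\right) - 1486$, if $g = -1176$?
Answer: $-2505$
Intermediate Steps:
$F{\left(Q,f \right)} = f + Q^{2}$ ($F{\left(Q,f \right)} = Q^{2} + f = f + Q^{2}$)
$\left(F{\left(-11,36 \right)} + g\right) - 1486 = \left(\left(36 + \left(-11\right)^{2}\right) - 1176\right) - 1486 = \left(\left(36 + 121\right) - 1176\right) - 1486 = \left(157 - 1176\right) - 1486 = -1019 - 1486 = -2505$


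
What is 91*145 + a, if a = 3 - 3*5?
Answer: 13183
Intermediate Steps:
a = -12 (a = 3 - 15 = -12)
91*145 + a = 91*145 - 12 = 13195 - 12 = 13183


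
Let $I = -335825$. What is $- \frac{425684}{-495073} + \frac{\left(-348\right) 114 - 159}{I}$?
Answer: $\frac{162674581963}{166257890225} \approx 0.97845$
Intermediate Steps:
$- \frac{425684}{-495073} + \frac{\left(-348\right) 114 - 159}{I} = - \frac{425684}{-495073} + \frac{\left(-348\right) 114 - 159}{-335825} = \left(-425684\right) \left(- \frac{1}{495073}\right) + \left(-39672 - 159\right) \left(- \frac{1}{335825}\right) = \frac{425684}{495073} - - \frac{39831}{335825} = \frac{425684}{495073} + \frac{39831}{335825} = \frac{162674581963}{166257890225}$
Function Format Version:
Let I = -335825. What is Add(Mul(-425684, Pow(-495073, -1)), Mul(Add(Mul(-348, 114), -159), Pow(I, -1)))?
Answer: Rational(162674581963, 166257890225) ≈ 0.97845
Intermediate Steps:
Add(Mul(-425684, Pow(-495073, -1)), Mul(Add(Mul(-348, 114), -159), Pow(I, -1))) = Add(Mul(-425684, Pow(-495073, -1)), Mul(Add(Mul(-348, 114), -159), Pow(-335825, -1))) = Add(Mul(-425684, Rational(-1, 495073)), Mul(Add(-39672, -159), Rational(-1, 335825))) = Add(Rational(425684, 495073), Mul(-39831, Rational(-1, 335825))) = Add(Rational(425684, 495073), Rational(39831, 335825)) = Rational(162674581963, 166257890225)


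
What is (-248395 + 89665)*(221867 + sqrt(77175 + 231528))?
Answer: -35216948910 - 158730*sqrt(308703) ≈ -3.5305e+10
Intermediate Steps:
(-248395 + 89665)*(221867 + sqrt(77175 + 231528)) = -158730*(221867 + sqrt(308703)) = -35216948910 - 158730*sqrt(308703)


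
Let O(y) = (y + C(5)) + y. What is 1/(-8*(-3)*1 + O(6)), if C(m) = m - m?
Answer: 1/36 ≈ 0.027778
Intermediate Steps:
C(m) = 0
O(y) = 2*y (O(y) = (y + 0) + y = y + y = 2*y)
1/(-8*(-3)*1 + O(6)) = 1/(-8*(-3)*1 + 2*6) = 1/(24*1 + 12) = 1/(24 + 12) = 1/36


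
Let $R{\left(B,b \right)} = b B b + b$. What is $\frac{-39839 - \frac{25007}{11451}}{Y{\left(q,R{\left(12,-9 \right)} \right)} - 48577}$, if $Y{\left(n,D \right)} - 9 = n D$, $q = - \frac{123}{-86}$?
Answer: $\frac{39235040056}{46472726949} \approx 0.84426$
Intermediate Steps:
$R{\left(B,b \right)} = b + B b^{2}$ ($R{\left(B,b \right)} = B b b + b = B b^{2} + b = b + B b^{2}$)
$q = \frac{123}{86}$ ($q = \left(-123\right) \left(- \frac{1}{86}\right) = \frac{123}{86} \approx 1.4302$)
$Y{\left(n,D \right)} = 9 + D n$ ($Y{\left(n,D \right)} = 9 + n D = 9 + D n$)
$\frac{-39839 - \frac{25007}{11451}}{Y{\left(q,R{\left(12,-9 \right)} \right)} - 48577} = \frac{-39839 - \frac{25007}{11451}}{\left(9 + - 9 \left(1 + 12 \left(-9\right)\right) \frac{123}{86}\right) - 48577} = \frac{-39839 - \frac{25007}{11451}}{\left(9 + - 9 \left(1 - 108\right) \frac{123}{86}\right) - 48577} = \frac{-39839 - \frac{25007}{11451}}{\left(9 + \left(-9\right) \left(-107\right) \frac{123}{86}\right) - 48577} = - \frac{456221396}{11451 \left(\left(9 + 963 \cdot \frac{123}{86}\right) - 48577\right)} = - \frac{456221396}{11451 \left(\left(9 + \frac{118449}{86}\right) - 48577\right)} = - \frac{456221396}{11451 \left(\frac{119223}{86} - 48577\right)} = - \frac{456221396}{11451 \left(- \frac{4058399}{86}\right)} = \left(- \frac{456221396}{11451}\right) \left(- \frac{86}{4058399}\right) = \frac{39235040056}{46472726949}$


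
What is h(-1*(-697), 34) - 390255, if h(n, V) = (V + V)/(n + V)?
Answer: -16780961/43 ≈ -3.9026e+5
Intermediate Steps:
h(n, V) = 2*V/(V + n) (h(n, V) = (2*V)/(V + n) = 2*V/(V + n))
h(-1*(-697), 34) - 390255 = 2*34/(34 - 1*(-697)) - 390255 = 2*34/(34 + 697) - 390255 = 2*34/731 - 390255 = 2*34*(1/731) - 390255 = 4/43 - 390255 = -16780961/43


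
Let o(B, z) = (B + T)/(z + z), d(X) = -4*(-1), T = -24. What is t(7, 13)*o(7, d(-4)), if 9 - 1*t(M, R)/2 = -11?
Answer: -85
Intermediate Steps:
t(M, R) = 40 (t(M, R) = 18 - 2*(-11) = 18 + 22 = 40)
d(X) = 4
o(B, z) = (-24 + B)/(2*z) (o(B, z) = (B - 24)/(z + z) = (-24 + B)/((2*z)) = (-24 + B)*(1/(2*z)) = (-24 + B)/(2*z))
t(7, 13)*o(7, d(-4)) = 40*((½)*(-24 + 7)/4) = 40*((½)*(¼)*(-17)) = 40*(-17/8) = -85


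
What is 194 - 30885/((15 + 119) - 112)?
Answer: -26617/22 ≈ -1209.9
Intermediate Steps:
194 - 30885/((15 + 119) - 112) = 194 - 30885/(134 - 112) = 194 - 30885/22 = -26617/22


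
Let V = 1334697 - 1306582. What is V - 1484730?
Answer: -1456615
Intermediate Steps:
V = 28115
V - 1484730 = 28115 - 1484730 = -1456615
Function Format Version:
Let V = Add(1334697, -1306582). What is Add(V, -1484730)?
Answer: -1456615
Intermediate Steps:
V = 28115
Add(V, -1484730) = Add(28115, -1484730) = -1456615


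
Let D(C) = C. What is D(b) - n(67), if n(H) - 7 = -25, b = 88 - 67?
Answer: 39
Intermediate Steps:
b = 21
n(H) = -18 (n(H) = 7 - 25 = -18)
D(b) - n(67) = 21 - 1*(-18) = 21 + 18 = 39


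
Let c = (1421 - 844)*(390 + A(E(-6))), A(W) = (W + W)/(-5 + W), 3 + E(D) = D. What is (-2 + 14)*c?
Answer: 18964836/7 ≈ 2.7093e+6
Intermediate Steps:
E(D) = -3 + D
A(W) = 2*W/(-5 + W) (A(W) = (2*W)/(-5 + W) = 2*W/(-5 + W))
c = 1580403/7 (c = (1421 - 844)*(390 + 2*(-3 - 6)/(-5 + (-3 - 6))) = 577*(390 + 2*(-9)/(-5 - 9)) = 577*(390 + 2*(-9)/(-14)) = 577*(390 + 2*(-9)*(-1/14)) = 577*(390 + 9/7) = 577*(2739/7) = 1580403/7 ≈ 2.2577e+5)
(-2 + 14)*c = (-2 + 14)*(1580403/7) = 12*(1580403/7) = 18964836/7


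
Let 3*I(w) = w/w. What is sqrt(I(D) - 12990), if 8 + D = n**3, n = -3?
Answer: I*sqrt(116907)/3 ≈ 113.97*I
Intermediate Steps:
D = -35 (D = -8 + (-3)**3 = -8 - 27 = -35)
I(w) = 1/3 (I(w) = (w/w)/3 = (1/3)*1 = 1/3)
sqrt(I(D) - 12990) = sqrt(1/3 - 12990) = sqrt(-38969/3) = I*sqrt(116907)/3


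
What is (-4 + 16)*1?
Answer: 12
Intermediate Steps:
(-4 + 16)*1 = 12*1 = 12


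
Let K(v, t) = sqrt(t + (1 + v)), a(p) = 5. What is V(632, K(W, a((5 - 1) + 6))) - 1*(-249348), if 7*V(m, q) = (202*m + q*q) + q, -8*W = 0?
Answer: 1873106/7 + sqrt(6)/7 ≈ 2.6759e+5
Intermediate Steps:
W = 0 (W = -1/8*0 = 0)
K(v, t) = sqrt(1 + t + v)
V(m, q) = q/7 + q**2/7 + 202*m/7 (V(m, q) = ((202*m + q*q) + q)/7 = ((202*m + q**2) + q)/7 = ((q**2 + 202*m) + q)/7 = (q + q**2 + 202*m)/7 = q/7 + q**2/7 + 202*m/7)
V(632, K(W, a((5 - 1) + 6))) - 1*(-249348) = (sqrt(1 + 5 + 0)/7 + (sqrt(1 + 5 + 0))**2/7 + (202/7)*632) - 1*(-249348) = (sqrt(6)/7 + (sqrt(6))**2/7 + 127664/7) + 249348 = (sqrt(6)/7 + (1/7)*6 + 127664/7) + 249348 = (sqrt(6)/7 + 6/7 + 127664/7) + 249348 = (127670/7 + sqrt(6)/7) + 249348 = 1873106/7 + sqrt(6)/7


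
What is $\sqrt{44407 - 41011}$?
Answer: $2 \sqrt{849} \approx 58.275$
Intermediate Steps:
$\sqrt{44407 - 41011} = \sqrt{3396} = 2 \sqrt{849}$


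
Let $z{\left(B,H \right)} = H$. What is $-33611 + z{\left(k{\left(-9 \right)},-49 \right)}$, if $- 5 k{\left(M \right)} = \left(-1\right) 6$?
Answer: $-33660$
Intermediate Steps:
$k{\left(M \right)} = \frac{6}{5}$ ($k{\left(M \right)} = - \frac{\left(-1\right) 6}{5} = \left(- \frac{1}{5}\right) \left(-6\right) = \frac{6}{5}$)
$-33611 + z{\left(k{\left(-9 \right)},-49 \right)} = -33611 - 49 = -33660$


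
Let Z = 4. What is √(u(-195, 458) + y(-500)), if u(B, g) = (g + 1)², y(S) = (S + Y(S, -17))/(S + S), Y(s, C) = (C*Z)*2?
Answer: √526704090/50 ≈ 459.00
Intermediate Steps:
Y(s, C) = 8*C (Y(s, C) = (C*4)*2 = (4*C)*2 = 8*C)
y(S) = (-136 + S)/(2*S) (y(S) = (S + 8*(-17))/(S + S) = (S - 136)/((2*S)) = (-136 + S)*(1/(2*S)) = (-136 + S)/(2*S))
u(B, g) = (1 + g)²
√(u(-195, 458) + y(-500)) = √((1 + 458)² + (½)*(-136 - 500)/(-500)) = √(459² + (½)*(-1/500)*(-636)) = √(210681 + 159/250) = √(52670409/250) = √526704090/50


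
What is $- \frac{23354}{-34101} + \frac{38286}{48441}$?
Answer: $\frac{812294000}{550628847} \approx 1.4752$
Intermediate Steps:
$- \frac{23354}{-34101} + \frac{38286}{48441} = \left(-23354\right) \left(- \frac{1}{34101}\right) + 38286 \cdot \frac{1}{48441} = \frac{23354}{34101} + \frac{12762}{16147} = \frac{812294000}{550628847}$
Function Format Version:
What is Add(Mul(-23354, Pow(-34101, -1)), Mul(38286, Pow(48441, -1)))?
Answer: Rational(812294000, 550628847) ≈ 1.4752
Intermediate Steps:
Add(Mul(-23354, Pow(-34101, -1)), Mul(38286, Pow(48441, -1))) = Add(Mul(-23354, Rational(-1, 34101)), Mul(38286, Rational(1, 48441))) = Add(Rational(23354, 34101), Rational(12762, 16147)) = Rational(812294000, 550628847)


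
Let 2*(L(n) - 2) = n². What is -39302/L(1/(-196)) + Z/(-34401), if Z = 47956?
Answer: -103886392291604/5286229665 ≈ -19652.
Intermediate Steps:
L(n) = 2 + n²/2
-39302/L(1/(-196)) + Z/(-34401) = -39302/(2 + (1/(-196))²/2) + 47956/(-34401) = -39302/(2 + (-1/196)²/2) + 47956*(-1/34401) = -39302/(2 + (½)*(1/38416)) - 47956/34401 = -39302/(2 + 1/76832) - 47956/34401 = -39302/153665/76832 - 47956/34401 = -39302*76832/153665 - 47956/34401 = -3019651264/153665 - 47956/34401 = -103886392291604/5286229665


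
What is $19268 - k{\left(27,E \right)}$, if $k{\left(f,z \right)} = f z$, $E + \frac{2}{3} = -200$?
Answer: $24686$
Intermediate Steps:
$E = - \frac{602}{3}$ ($E = - \frac{2}{3} - 200 = - \frac{602}{3} \approx -200.67$)
$19268 - k{\left(27,E \right)} = 19268 - 27 \left(- \frac{602}{3}\right) = 19268 - -5418 = 19268 + 5418 = 24686$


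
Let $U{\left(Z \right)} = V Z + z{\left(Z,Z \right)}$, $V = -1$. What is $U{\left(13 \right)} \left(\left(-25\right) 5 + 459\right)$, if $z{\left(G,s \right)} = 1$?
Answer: $-4008$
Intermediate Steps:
$U{\left(Z \right)} = 1 - Z$ ($U{\left(Z \right)} = - Z + 1 = 1 - Z$)
$U{\left(13 \right)} \left(\left(-25\right) 5 + 459\right) = \left(1 - 13\right) \left(\left(-25\right) 5 + 459\right) = \left(1 - 13\right) \left(-125 + 459\right) = \left(-12\right) 334 = -4008$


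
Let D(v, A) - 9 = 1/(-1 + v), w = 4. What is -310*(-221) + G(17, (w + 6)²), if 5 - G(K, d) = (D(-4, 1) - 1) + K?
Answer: 342451/5 ≈ 68490.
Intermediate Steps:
D(v, A) = 9 + 1/(-1 + v)
G(K, d) = -14/5 - K (G(K, d) = 5 - (((-8 + 9*(-4))/(-1 - 4) - 1) + K) = 5 - (((-8 - 36)/(-5) - 1) + K) = 5 - ((-⅕*(-44) - 1) + K) = 5 - ((44/5 - 1) + K) = 5 - (39/5 + K) = 5 + (-39/5 - K) = -14/5 - K)
-310*(-221) + G(17, (w + 6)²) = -310*(-221) + (-14/5 - 1*17) = 68510 + (-14/5 - 17) = 68510 - 99/5 = 342451/5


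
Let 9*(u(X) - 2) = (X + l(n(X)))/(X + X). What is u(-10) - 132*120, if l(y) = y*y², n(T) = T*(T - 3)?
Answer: -56087/2 ≈ -28044.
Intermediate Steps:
n(T) = T*(-3 + T)
l(y) = y³
u(X) = 2 + (X + X³*(-3 + X)³)/(18*X) (u(X) = 2 + ((X + (X*(-3 + X))³)/(X + X))/9 = 2 + ((X + X³*(-3 + X)³)/((2*X)))/9 = 2 + ((X + X³*(-3 + X)³)*(1/(2*X)))/9 = 2 + ((X + X³*(-3 + X)³)/(2*X))/9 = 2 + (X + X³*(-3 + X)³)/(18*X))
u(-10) - 132*120 = (37/18 + (1/18)*(-10)²*(-3 - 10)³) - 132*120 = (37/18 + (1/18)*100*(-13)³) - 15840 = (37/18 + (1/18)*100*(-2197)) - 15840 = (37/18 - 109850/9) - 15840 = -24407/2 - 15840 = -56087/2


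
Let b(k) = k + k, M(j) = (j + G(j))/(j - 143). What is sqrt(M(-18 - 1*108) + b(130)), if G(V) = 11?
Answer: sqrt(18844795)/269 ≈ 16.138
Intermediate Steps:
M(j) = (11 + j)/(-143 + j) (M(j) = (j + 11)/(j - 143) = (11 + j)/(-143 + j))
b(k) = 2*k
sqrt(M(-18 - 1*108) + b(130)) = sqrt((11 + (-18 - 1*108))/(-143 + (-18 - 1*108)) + 2*130) = sqrt((11 + (-18 - 108))/(-143 + (-18 - 108)) + 260) = sqrt((11 - 126)/(-143 - 126) + 260) = sqrt(-115/(-269) + 260) = sqrt(-1/269*(-115) + 260) = sqrt(115/269 + 260) = sqrt(70055/269) = sqrt(18844795)/269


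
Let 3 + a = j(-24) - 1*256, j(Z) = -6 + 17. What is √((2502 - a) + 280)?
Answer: √3030 ≈ 55.045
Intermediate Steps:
j(Z) = 11
a = -248 (a = -3 + (11 - 1*256) = -3 + (11 - 256) = -3 - 245 = -248)
√((2502 - a) + 280) = √((2502 - 1*(-248)) + 280) = √((2502 + 248) + 280) = √(2750 + 280) = √3030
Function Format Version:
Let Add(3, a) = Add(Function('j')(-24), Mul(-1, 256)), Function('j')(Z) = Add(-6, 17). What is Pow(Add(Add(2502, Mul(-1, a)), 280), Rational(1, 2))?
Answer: Pow(3030, Rational(1, 2)) ≈ 55.045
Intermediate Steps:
Function('j')(Z) = 11
a = -248 (a = Add(-3, Add(11, Mul(-1, 256))) = Add(-3, Add(11, -256)) = Add(-3, -245) = -248)
Pow(Add(Add(2502, Mul(-1, a)), 280), Rational(1, 2)) = Pow(Add(Add(2502, Mul(-1, -248)), 280), Rational(1, 2)) = Pow(Add(Add(2502, 248), 280), Rational(1, 2)) = Pow(Add(2750, 280), Rational(1, 2)) = Pow(3030, Rational(1, 2))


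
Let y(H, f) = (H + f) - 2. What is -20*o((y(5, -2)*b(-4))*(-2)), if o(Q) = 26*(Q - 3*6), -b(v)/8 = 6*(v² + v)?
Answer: -589680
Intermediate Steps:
y(H, f) = -2 + H + f
b(v) = -48*v - 48*v² (b(v) = -48*(v² + v) = -48*(v + v²) = -8*(6*v + 6*v²) = -48*v - 48*v²)
o(Q) = -468 + 26*Q (o(Q) = 26*(Q - 18) = 26*(-18 + Q) = -468 + 26*Q)
-20*o((y(5, -2)*b(-4))*(-2)) = -20*(-468 + 26*(((-2 + 5 - 2)*(-48*(-4)*(1 - 4)))*(-2))) = -20*(-468 + 26*((1*(-48*(-4)*(-3)))*(-2))) = -20*(-468 + 26*((1*(-576))*(-2))) = -20*(-468 + 26*(-576*(-2))) = -20*(-468 + 26*1152) = -20*(-468 + 29952) = -20*29484 = -589680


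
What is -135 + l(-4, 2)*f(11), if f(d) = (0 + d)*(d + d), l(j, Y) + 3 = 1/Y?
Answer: -740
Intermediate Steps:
l(j, Y) = -3 + 1/Y
f(d) = 2*d² (f(d) = d*(2*d) = 2*d²)
-135 + l(-4, 2)*f(11) = -135 + (-3 + 1/2)*(2*11²) = -135 + (-3 + ½)*(2*121) = -135 - 5/2*242 = -135 - 605 = -740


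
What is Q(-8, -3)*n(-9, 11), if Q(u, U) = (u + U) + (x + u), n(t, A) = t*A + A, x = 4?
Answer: 1320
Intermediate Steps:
n(t, A) = A + A*t (n(t, A) = A*t + A = A + A*t)
Q(u, U) = 4 + U + 2*u (Q(u, U) = (u + U) + (4 + u) = (U + u) + (4 + u) = 4 + U + 2*u)
Q(-8, -3)*n(-9, 11) = (4 - 3 + 2*(-8))*(11*(1 - 9)) = (4 - 3 - 16)*(11*(-8)) = -15*(-88) = 1320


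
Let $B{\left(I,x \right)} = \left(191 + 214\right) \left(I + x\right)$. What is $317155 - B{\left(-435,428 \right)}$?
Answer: $319990$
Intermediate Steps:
$B{\left(I,x \right)} = 405 I + 405 x$ ($B{\left(I,x \right)} = 405 \left(I + x\right) = 405 I + 405 x$)
$317155 - B{\left(-435,428 \right)} = 317155 - \left(405 \left(-435\right) + 405 \cdot 428\right) = 317155 - \left(-176175 + 173340\right) = 317155 - -2835 = 317155 + 2835 = 319990$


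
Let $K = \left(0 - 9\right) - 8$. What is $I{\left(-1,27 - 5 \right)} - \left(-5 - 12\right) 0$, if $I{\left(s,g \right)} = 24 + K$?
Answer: $7$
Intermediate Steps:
$K = -17$ ($K = -9 - 8 = -17$)
$I{\left(s,g \right)} = 7$ ($I{\left(s,g \right)} = 24 - 17 = 7$)
$I{\left(-1,27 - 5 \right)} - \left(-5 - 12\right) 0 = 7 - \left(-5 - 12\right) 0 = 7 - \left(-17\right) 0 = 7 - 0 = 7 + 0 = 7$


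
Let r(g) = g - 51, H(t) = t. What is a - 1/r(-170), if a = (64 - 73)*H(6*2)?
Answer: -23867/221 ≈ -108.00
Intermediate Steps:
r(g) = -51 + g
a = -108 (a = (64 - 73)*(6*2) = -9*12 = -108)
a - 1/r(-170) = -108 - 1/(-51 - 170) = -108 - 1/(-221) = -108 - 1*(-1/221) = -108 + 1/221 = -23867/221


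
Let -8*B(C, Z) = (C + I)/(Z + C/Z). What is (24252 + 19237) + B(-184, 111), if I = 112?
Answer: 527826992/12137 ≈ 43489.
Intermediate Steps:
B(C, Z) = -(112 + C)/(8*(Z + C/Z)) (B(C, Z) = -(C + 112)/(8*(Z + C/Z)) = -(112 + C)/(8*(Z + C/Z)))
(24252 + 19237) + B(-184, 111) = (24252 + 19237) - 1*111*(112 - 184)/(8*(-184) + 8*111²) = 43489 - 1*111*(-72)/(-1472 + 8*12321) = 43489 - 1*111*(-72)/(-1472 + 98568) = 43489 - 1*111*(-72)/97096 = 43489 - 1*111*1/97096*(-72) = 43489 + 999/12137 = 527826992/12137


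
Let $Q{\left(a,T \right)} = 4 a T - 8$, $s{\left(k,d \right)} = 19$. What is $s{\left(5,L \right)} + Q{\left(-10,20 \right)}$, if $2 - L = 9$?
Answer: $-789$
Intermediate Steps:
$L = -7$ ($L = 2 - 9 = -7$)
$Q{\left(a,T \right)} = -8 + 4 T a$ ($Q{\left(a,T \right)} = 4 T a - 8 = -8 + 4 T a$)
$s{\left(5,L \right)} + Q{\left(-10,20 \right)} = 19 + \left(-8 + 4 \cdot 20 \left(-10\right)\right) = 19 - 808 = -789$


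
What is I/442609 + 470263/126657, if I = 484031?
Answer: 269448550534/56059528113 ≈ 4.8065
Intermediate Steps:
I/442609 + 470263/126657 = 484031/442609 + 470263/126657 = 269448550534/56059528113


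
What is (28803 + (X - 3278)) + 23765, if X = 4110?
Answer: 53400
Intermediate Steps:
(28803 + (X - 3278)) + 23765 = (28803 + (4110 - 3278)) + 23765 = (28803 + 832) + 23765 = 29635 + 23765 = 53400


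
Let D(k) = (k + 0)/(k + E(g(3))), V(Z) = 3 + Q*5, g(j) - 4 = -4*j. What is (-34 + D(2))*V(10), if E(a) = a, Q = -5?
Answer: 2266/3 ≈ 755.33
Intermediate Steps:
g(j) = 4 - 4*j
V(Z) = -22 (V(Z) = 3 - 5*5 = 3 - 25 = -22)
D(k) = k/(-8 + k) (D(k) = (k + 0)/(k + (4 - 4*3)) = k/(k + (4 - 12)) = k/(k - 8) = k/(-8 + k))
(-34 + D(2))*V(10) = (-34 + 2/(-8 + 2))*(-22) = (-34 + 2/(-6))*(-22) = (-34 + 2*(-1/6))*(-22) = (-34 - 1/3)*(-22) = -103/3*(-22) = 2266/3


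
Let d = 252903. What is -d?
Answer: -252903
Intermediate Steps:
-d = -1*252903 = -252903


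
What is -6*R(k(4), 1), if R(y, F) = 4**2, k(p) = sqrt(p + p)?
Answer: -96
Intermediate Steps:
k(p) = sqrt(2)*sqrt(p) (k(p) = sqrt(2*p) = sqrt(2)*sqrt(p))
R(y, F) = 16
-6*R(k(4), 1) = -6*16 = -96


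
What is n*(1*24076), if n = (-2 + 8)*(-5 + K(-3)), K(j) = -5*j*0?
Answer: -722280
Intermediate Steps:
K(j) = 0
n = -30 (n = (-2 + 8)*(-5 + 0) = 6*(-5) = -30)
n*(1*24076) = -30*24076 = -722280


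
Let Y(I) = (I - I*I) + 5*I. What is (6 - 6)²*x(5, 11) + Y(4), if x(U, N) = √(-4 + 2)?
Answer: 8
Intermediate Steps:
x(U, N) = I*√2 (x(U, N) = √(-2) = I*√2)
Y(I) = -I² + 6*I (Y(I) = (I - I²) + 5*I = -I² + 6*I)
(6 - 6)²*x(5, 11) + Y(4) = (6 - 6)²*(I*√2) + 4*(6 - 1*4) = 0²*(I*√2) + 4*(6 - 4) = 0*(I*√2) + 4*2 = 0 + 8 = 8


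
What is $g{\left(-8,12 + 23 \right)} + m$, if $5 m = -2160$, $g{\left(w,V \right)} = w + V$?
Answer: $-405$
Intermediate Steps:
$g{\left(w,V \right)} = V + w$
$m = -432$ ($m = \frac{1}{5} \left(-2160\right) = -432$)
$g{\left(-8,12 + 23 \right)} + m = \left(\left(12 + 23\right) - 8\right) - 432 = \left(35 - 8\right) - 432 = 27 - 432 = -405$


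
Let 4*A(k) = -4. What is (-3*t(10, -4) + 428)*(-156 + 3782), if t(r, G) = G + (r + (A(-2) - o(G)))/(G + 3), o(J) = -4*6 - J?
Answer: 1910902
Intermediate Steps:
A(k) = -1 (A(k) = (¼)*(-4) = -1)
o(J) = -24 - J
t(r, G) = G + (23 + G + r)/(3 + G) (t(r, G) = G + (r + (-1 - (-24 - G)))/(G + 3) = G + (r + (-1 + (24 + G)))/(3 + G) = G + (r + (23 + G))/(3 + G) = G + (23 + G + r)/(3 + G))
(-3*t(10, -4) + 428)*(-156 + 3782) = (-3*(23 + 10 + (-4)² + 4*(-4))/(3 - 4) + 428)*(-156 + 3782) = (-3*(23 + 10 + 16 - 16)/(-1) + 428)*3626 = (-(-3)*33 + 428)*3626 = (-3*(-33) + 428)*3626 = (99 + 428)*3626 = 527*3626 = 1910902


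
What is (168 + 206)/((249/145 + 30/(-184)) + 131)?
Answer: 4989160/1768273 ≈ 2.8215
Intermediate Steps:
(168 + 206)/((249/145 + 30/(-184)) + 131) = 374/((249*(1/145) + 30*(-1/184)) + 131) = 374/((249/145 - 15/92) + 131) = 374/(20733/13340 + 131) = 374/(1768273/13340) = 374*(13340/1768273) = 4989160/1768273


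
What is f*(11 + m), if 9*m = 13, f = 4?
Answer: 448/9 ≈ 49.778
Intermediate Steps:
m = 13/9 (m = (⅑)*13 = 13/9 ≈ 1.4444)
f*(11 + m) = 4*(11 + 13/9) = 4*(112/9) = 448/9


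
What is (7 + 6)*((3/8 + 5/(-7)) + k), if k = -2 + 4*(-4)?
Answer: -13351/56 ≈ -238.41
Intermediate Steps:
k = -18 (k = -2 - 16 = -18)
(7 + 6)*((3/8 + 5/(-7)) + k) = (7 + 6)*((3/8 + 5/(-7)) - 18) = 13*((3*(⅛) + 5*(-⅐)) - 18) = 13*((3/8 - 5/7) - 18) = 13*(-19/56 - 18) = 13*(-1027/56) = -13351/56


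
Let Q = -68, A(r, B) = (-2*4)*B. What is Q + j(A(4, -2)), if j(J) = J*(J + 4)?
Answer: 252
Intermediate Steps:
A(r, B) = -8*B
j(J) = J*(4 + J)
Q + j(A(4, -2)) = -68 + (-8*(-2))*(4 - 8*(-2)) = -68 + 16*(4 + 16) = -68 + 16*20 = -68 + 320 = 252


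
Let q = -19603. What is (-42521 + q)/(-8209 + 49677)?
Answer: -15531/10367 ≈ -1.4981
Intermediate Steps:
(-42521 + q)/(-8209 + 49677) = (-42521 - 19603)/(-8209 + 49677) = -62124/41468 = -62124*1/41468 = -15531/10367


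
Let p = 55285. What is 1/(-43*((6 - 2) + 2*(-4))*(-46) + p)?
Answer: 1/47373 ≈ 2.1109e-5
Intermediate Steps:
1/(-43*((6 - 2) + 2*(-4))*(-46) + p) = 1/(-43*((6 - 2) + 2*(-4))*(-46) + 55285) = 1/(-43*(4 - 8)*(-46) + 55285) = 1/(-43*(-4)*(-46) + 55285) = 1/(172*(-46) + 55285) = 1/(-7912 + 55285) = 1/47373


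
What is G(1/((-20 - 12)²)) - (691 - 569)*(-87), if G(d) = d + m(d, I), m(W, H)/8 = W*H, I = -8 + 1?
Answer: 10868681/1024 ≈ 10614.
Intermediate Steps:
I = -7
m(W, H) = 8*H*W (m(W, H) = 8*(W*H) = 8*(H*W) = 8*H*W)
G(d) = -55*d (G(d) = d + 8*(-7)*d = d - 56*d = -55*d)
G(1/((-20 - 12)²)) - (691 - 569)*(-87) = -55/(-20 - 12)² - (691 - 569)*(-87) = -55/((-32)²) - 122*(-87) = -55/1024 - 1*(-10614) = -55*1/1024 + 10614 = -55/1024 + 10614 = 10868681/1024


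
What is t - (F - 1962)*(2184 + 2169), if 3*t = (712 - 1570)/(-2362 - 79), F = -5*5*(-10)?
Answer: 18191152462/2441 ≈ 7.4523e+6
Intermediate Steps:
F = 250 (F = -25*(-10) = 250)
t = 286/2441 (t = ((712 - 1570)/(-2362 - 79))/3 = (-858/(-2441))/3 = (-858*(-1/2441))/3 = (⅓)*(858/2441) = 286/2441 ≈ 0.11717)
t - (F - 1962)*(2184 + 2169) = 286/2441 - (250 - 1962)*(2184 + 2169) = 286/2441 - (-1712)*4353 = 286/2441 - 1*(-7452336) = 286/2441 + 7452336 = 18191152462/2441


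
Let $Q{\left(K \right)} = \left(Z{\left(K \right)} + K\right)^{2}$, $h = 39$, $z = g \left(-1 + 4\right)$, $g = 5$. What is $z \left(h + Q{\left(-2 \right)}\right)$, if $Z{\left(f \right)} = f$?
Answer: $825$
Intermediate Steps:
$z = 15$ ($z = 5 \left(-1 + 4\right) = 5 \cdot 3 = 15$)
$Q{\left(K \right)} = 4 K^{2}$ ($Q{\left(K \right)} = \left(K + K\right)^{2} = \left(2 K\right)^{2} = 4 K^{2}$)
$z \left(h + Q{\left(-2 \right)}\right) = 15 \left(39 + 4 \left(-2\right)^{2}\right) = 15 \left(39 + 4 \cdot 4\right) = 15 \left(39 + 16\right) = 15 \cdot 55 = 825$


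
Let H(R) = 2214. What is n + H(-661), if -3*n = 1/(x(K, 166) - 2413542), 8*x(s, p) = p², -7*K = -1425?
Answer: 32015735192/14460585 ≈ 2214.0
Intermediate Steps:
K = 1425/7 (K = -⅐*(-1425) = 1425/7 ≈ 203.57)
x(s, p) = p²/8
n = 2/14460585 (n = -1/(3*((⅛)*166² - 2413542)) = -1/(3*((⅛)*27556 - 2413542)) = -1/(3*(6889/2 - 2413542)) = -1/(3*(-4820195/2)) = -⅓*(-2/4820195) = 2/14460585 ≈ 1.3831e-7)
n + H(-661) = 2/14460585 + 2214 = 32015735192/14460585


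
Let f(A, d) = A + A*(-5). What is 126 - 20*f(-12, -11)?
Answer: -834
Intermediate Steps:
f(A, d) = -4*A (f(A, d) = A - 5*A = -4*A)
126 - 20*f(-12, -11) = 126 - (-80)*(-12) = 126 - 20*48 = 126 - 960 = -834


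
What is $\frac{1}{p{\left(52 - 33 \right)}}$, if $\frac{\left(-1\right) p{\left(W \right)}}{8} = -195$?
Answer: $\frac{1}{1560} \approx 0.00064103$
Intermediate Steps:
$p{\left(W \right)} = 1560$ ($p{\left(W \right)} = \left(-8\right) \left(-195\right) = 1560$)
$\frac{1}{p{\left(52 - 33 \right)}} = \frac{1}{1560}$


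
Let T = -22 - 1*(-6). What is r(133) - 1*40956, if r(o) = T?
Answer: -40972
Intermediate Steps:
T = -16 (T = -22 + 6 = -16)
r(o) = -16
r(133) - 1*40956 = -16 - 1*40956 = -16 - 40956 = -40972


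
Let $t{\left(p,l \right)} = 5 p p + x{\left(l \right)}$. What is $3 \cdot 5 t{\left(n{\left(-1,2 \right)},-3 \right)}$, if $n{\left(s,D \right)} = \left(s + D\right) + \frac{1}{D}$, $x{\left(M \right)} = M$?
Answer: $\frac{495}{4} \approx 123.75$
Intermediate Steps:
$n{\left(s,D \right)} = D + s + \frac{1}{D}$ ($n{\left(s,D \right)} = \left(D + s\right) + \frac{1}{D} = D + s + \frac{1}{D}$)
$t{\left(p,l \right)} = l + 5 p^{2}$ ($t{\left(p,l \right)} = 5 p p + l = 5 p^{2} + l = l + 5 p^{2}$)
$3 \cdot 5 t{\left(n{\left(-1,2 \right)},-3 \right)} = 3 \cdot 5 \left(-3 + 5 \left(2 - 1 + \frac{1}{2}\right)^{2}\right) = 15 \left(-3 + 5 \left(2 - 1 + \frac{1}{2}\right)^{2}\right) = 15 \left(-3 + 5 \left(\frac{3}{2}\right)^{2}\right) = 15 \left(-3 + 5 \cdot \frac{9}{4}\right) = 15 \left(-3 + \frac{45}{4}\right) = 15 \cdot \frac{33}{4} = \frac{495}{4}$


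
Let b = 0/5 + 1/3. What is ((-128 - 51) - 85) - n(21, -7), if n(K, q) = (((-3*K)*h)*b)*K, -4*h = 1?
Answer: -1497/4 ≈ -374.25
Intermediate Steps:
h = -1/4 (h = -1/4*1 = -1/4 ≈ -0.25000)
b = 1/3 (b = 0*(1/5) + 1*(1/3) = 0 + 1/3 = 1/3 ≈ 0.33333)
n(K, q) = K**2/4 (n(K, q) = ((-3*K*(-1/4))*(1/3))*K = ((3*K/4)*(1/3))*K = (K/4)*K = K**2/4)
((-128 - 51) - 85) - n(21, -7) = ((-128 - 51) - 85) - 21**2/4 = (-179 - 85) - 441/4 = -264 - 1*441/4 = -264 - 441/4 = -1497/4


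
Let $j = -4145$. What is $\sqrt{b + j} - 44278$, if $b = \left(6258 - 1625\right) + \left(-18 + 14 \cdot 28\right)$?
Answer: $-44278 + \sqrt{862} \approx -44249.0$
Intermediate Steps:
$b = 5007$ ($b = 4633 + \left(-18 + 392\right) = 4633 + 374 = 5007$)
$\sqrt{b + j} - 44278 = \sqrt{5007 - 4145} - 44278 = \sqrt{862} - 44278 = -44278 + \sqrt{862}$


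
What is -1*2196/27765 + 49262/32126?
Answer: 72067263/49554355 ≈ 1.4543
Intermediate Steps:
-1*2196/27765 + 49262/32126 = -2196*1/27765 + 49262*(1/32126) = -244/3085 + 24631/16063 = 72067263/49554355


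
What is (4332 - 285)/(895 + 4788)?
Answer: 4047/5683 ≈ 0.71212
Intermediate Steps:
(4332 - 285)/(895 + 4788) = 4047/5683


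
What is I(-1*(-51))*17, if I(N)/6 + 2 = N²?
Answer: 265098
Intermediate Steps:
I(N) = -12 + 6*N²
I(-1*(-51))*17 = (-12 + 6*(-1*(-51))²)*17 = (-12 + 6*51²)*17 = (-12 + 6*2601)*17 = (-12 + 15606)*17 = 15594*17 = 265098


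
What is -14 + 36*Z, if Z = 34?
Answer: 1210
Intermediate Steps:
-14 + 36*Z = -14 + 36*34 = -14 + 1224 = 1210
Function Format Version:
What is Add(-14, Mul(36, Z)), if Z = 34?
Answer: 1210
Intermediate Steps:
Add(-14, Mul(36, Z)) = Add(-14, Mul(36, 34)) = Add(-14, 1224) = 1210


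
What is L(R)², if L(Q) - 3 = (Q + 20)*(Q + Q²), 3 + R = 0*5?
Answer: 11025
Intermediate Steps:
R = -3 (R = -3 + 0*5 = -3 + 0 = -3)
L(Q) = 3 + (20 + Q)*(Q + Q²) (L(Q) = 3 + (Q + 20)*(Q + Q²) = 3 + (20 + Q)*(Q + Q²))
L(R)² = (3 + (-3)³ + 20*(-3) + 21*(-3)²)² = (3 - 27 - 60 + 21*9)² = (3 - 27 - 60 + 189)² = 105² = 11025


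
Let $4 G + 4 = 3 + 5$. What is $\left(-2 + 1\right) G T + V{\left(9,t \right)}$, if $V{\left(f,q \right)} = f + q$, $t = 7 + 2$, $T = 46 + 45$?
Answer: $-73$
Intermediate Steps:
$G = 1$ ($G = -1 + \frac{3 + 5}{4} = -1 + \frac{1}{4} \cdot 8 = -1 + 2 = 1$)
$T = 91$
$t = 9$
$\left(-2 + 1\right) G T + V{\left(9,t \right)} = \left(-2 + 1\right) 1 \cdot 91 + \left(9 + 9\right) = \left(-1\right) 1 \cdot 91 + 18 = \left(-1\right) 91 + 18 = -91 + 18 = -73$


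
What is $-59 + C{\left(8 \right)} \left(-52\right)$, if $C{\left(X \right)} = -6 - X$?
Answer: $669$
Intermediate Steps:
$-59 + C{\left(8 \right)} \left(-52\right) = -59 + \left(-6 - 8\right) \left(-52\right) = -59 - -728 = -59 + 728 = 669$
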